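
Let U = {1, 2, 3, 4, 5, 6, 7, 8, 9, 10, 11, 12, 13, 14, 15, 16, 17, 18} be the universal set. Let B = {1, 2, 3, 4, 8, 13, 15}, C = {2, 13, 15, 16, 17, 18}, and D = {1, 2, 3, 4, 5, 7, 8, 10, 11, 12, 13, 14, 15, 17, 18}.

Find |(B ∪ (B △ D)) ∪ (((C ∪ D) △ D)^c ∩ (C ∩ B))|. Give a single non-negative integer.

B △ D = {5, 7, 10, 11, 12, 14, 17, 18}
B ∪ (B △ D) = {1, 2, 3, 4, 5, 7, 8, 10, 11, 12, 13, 14, 15, 17, 18}
C ∪ D = {1, 2, 3, 4, 5, 7, 8, 10, 11, 12, 13, 14, 15, 16, 17, 18}
(C ∪ D) △ D = {16}
((C ∪ D) △ D)^c = {1, 2, 3, 4, 5, 6, 7, 8, 9, 10, 11, 12, 13, 14, 15, 17, 18}
C ∩ B = {2, 13, 15}
((C ∪ D) △ D)^c ∩ (C ∩ B) = {2, 13, 15}
(B ∪ (B △ D)) ∪ (((C ∪ D) △ D)^c ∩ (C ∩ B)) = {1, 2, 3, 4, 5, 7, 8, 10, 11, 12, 13, 14, 15, 17, 18}
|(B ∪ (B △ D)) ∪ (((C ∪ D) △ D)^c ∩ (C ∩ B))| = 15

15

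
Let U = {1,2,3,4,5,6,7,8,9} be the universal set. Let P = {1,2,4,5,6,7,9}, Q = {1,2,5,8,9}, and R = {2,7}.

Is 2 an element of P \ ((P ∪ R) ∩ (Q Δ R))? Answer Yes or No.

2 ∈ P and 2 ∈ R, so 2 ∈ P ∪ R
2 ∈ Q and 2 ∈ R, so 2 ∉ Q Δ R
2 ∈ (P ∪ R) and 2 ∉ (Q Δ R), so 2 ∉ (P ∪ R) ∩ (Q Δ R)
2 ∈ P and 2 ∉ ((P ∪ R) ∩ (Q Δ R)), so 2 ∈ P \ ((P ∪ R) ∩ (Q Δ R))

Yes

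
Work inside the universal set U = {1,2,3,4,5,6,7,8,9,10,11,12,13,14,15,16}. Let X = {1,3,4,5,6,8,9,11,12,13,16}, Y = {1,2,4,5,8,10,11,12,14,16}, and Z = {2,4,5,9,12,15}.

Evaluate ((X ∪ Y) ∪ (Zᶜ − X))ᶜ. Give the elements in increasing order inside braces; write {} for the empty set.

X ∪ Y = {1,2,3,4,5,6,8,9,10,11,12,13,14,16}
Zᶜ = {1,3,6,7,8,10,11,13,14,16}
Zᶜ − X = {7,10,14}
(X ∪ Y) ∪ (Zᶜ − X) = {1,2,3,4,5,6,7,8,9,10,11,12,13,14,16}
((X ∪ Y) ∪ (Zᶜ − X))ᶜ = {15}

{15}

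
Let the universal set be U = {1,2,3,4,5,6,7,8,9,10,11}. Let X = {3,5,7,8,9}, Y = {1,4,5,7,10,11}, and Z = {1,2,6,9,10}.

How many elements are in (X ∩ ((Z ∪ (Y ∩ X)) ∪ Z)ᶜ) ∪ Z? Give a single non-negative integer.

Y ∩ X = {5,7}
Z ∪ (Y ∩ X) = {1,2,5,6,7,9,10}
(Z ∪ (Y ∩ X)) ∪ Z = {1,2,5,6,7,9,10}
((Z ∪ (Y ∩ X)) ∪ Z)ᶜ = {3,4,8,11}
X ∩ ((Z ∪ (Y ∩ X)) ∪ Z)ᶜ = {3,8}
(X ∩ ((Z ∪ (Y ∩ X)) ∪ Z)ᶜ) ∪ Z = {1,2,3,6,8,9,10}
|(X ∩ ((Z ∪ (Y ∩ X)) ∪ Z)ᶜ) ∪ Z| = 7

7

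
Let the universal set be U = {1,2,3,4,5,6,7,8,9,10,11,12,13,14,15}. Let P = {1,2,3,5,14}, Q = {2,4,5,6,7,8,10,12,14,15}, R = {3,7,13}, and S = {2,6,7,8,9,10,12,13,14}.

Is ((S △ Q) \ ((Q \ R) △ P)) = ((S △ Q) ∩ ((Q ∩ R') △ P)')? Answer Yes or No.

S △ Q = {4,5,9,13,15}
Q \ R = {2,4,5,6,8,10,12,14,15}
(Q \ R) △ P = {1,3,4,6,8,10,12,15}
(S △ Q) \ ((Q \ R) △ P) = {5,9,13}
R' = {1,2,4,5,6,8,9,10,11,12,14,15}
Q ∩ R' = {2,4,5,6,8,10,12,14,15}
(Q ∩ R') △ P = {1,3,4,6,8,10,12,15}
((Q ∩ R') △ P)' = {2,5,7,9,11,13,14}
(S △ Q) ∩ ((Q ∩ R') △ P)' = {5,9,13}
Both equal {5,9,13}, so (S △ Q) \ ((Q \ R) △ P) = (S △ Q) ∩ ((Q ∩ R') △ P)'.

Yes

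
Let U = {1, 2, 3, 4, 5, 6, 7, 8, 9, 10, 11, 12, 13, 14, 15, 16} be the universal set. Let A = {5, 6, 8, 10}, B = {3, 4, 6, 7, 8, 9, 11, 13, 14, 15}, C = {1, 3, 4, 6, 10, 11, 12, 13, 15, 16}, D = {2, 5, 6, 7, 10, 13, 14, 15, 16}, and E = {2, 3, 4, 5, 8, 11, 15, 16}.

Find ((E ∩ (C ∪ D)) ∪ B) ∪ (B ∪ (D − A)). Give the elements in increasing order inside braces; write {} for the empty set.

{2, 3, 4, 5, 6, 7, 8, 9, 11, 13, 14, 15, 16}

C ∪ D = {1, 2, 3, 4, 5, 6, 7, 10, 11, 12, 13, 14, 15, 16}
E ∩ (C ∪ D) = {2, 3, 4, 5, 11, 15, 16}
(E ∩ (C ∪ D)) ∪ B = {2, 3, 4, 5, 6, 7, 8, 9, 11, 13, 14, 15, 16}
D − A = {2, 7, 13, 14, 15, 16}
B ∪ (D − A) = {2, 3, 4, 6, 7, 8, 9, 11, 13, 14, 15, 16}
((E ∩ (C ∪ D)) ∪ B) ∪ (B ∪ (D − A)) = {2, 3, 4, 5, 6, 7, 8, 9, 11, 13, 14, 15, 16}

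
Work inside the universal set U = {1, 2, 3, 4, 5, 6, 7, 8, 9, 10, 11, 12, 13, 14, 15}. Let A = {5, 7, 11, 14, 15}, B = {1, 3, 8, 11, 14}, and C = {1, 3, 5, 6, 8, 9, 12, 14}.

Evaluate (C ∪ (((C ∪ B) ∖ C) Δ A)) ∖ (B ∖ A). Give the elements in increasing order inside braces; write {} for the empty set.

{5, 6, 7, 9, 12, 14, 15}

C ∪ B = {1, 3, 5, 6, 8, 9, 11, 12, 14}
(C ∪ B) ∖ C = {11}
((C ∪ B) ∖ C) Δ A = {5, 7, 14, 15}
C ∪ (((C ∪ B) ∖ C) Δ A) = {1, 3, 5, 6, 7, 8, 9, 12, 14, 15}
B ∖ A = {1, 3, 8}
(C ∪ (((C ∪ B) ∖ C) Δ A)) ∖ (B ∖ A) = {5, 6, 7, 9, 12, 14, 15}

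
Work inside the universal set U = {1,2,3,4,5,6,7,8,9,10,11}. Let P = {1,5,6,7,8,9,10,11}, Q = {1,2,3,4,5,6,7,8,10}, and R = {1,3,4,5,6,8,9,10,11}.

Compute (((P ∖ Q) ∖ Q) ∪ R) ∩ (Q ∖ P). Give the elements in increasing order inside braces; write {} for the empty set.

{3,4}

P ∖ Q = {9,11}
(P ∖ Q) ∖ Q = {9,11}
((P ∖ Q) ∖ Q) ∪ R = {1,3,4,5,6,8,9,10,11}
Q ∖ P = {2,3,4}
(((P ∖ Q) ∖ Q) ∪ R) ∩ (Q ∖ P) = {3,4}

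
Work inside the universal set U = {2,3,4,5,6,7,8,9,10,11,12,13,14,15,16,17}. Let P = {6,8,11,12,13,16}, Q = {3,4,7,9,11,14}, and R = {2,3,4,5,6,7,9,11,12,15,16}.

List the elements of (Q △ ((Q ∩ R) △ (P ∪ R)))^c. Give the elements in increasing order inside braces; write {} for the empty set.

{10,17}

Q ∩ R = {3,4,7,9,11}
P ∪ R = {2,3,4,5,6,7,8,9,11,12,13,15,16}
(Q ∩ R) △ (P ∪ R) = {2,5,6,8,12,13,15,16}
Q △ ((Q ∩ R) △ (P ∪ R)) = {2,3,4,5,6,7,8,9,11,12,13,14,15,16}
(Q △ ((Q ∩ R) △ (P ∪ R)))^c = {10,17}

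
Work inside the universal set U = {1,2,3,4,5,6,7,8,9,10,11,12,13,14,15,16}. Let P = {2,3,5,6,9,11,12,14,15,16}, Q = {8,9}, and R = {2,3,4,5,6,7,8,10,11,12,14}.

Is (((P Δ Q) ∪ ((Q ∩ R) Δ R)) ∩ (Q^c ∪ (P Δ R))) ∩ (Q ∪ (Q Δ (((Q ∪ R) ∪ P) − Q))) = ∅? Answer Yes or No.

No

P Δ Q = {2,3,5,6,8,11,12,14,15,16}
Q ∩ R = {8}
(Q ∩ R) Δ R = {2,3,4,5,6,7,10,11,12,14}
(P Δ Q) ∪ ((Q ∩ R) Δ R) = {2,3,4,5,6,7,8,10,11,12,14,15,16}
Q^c = {1,2,3,4,5,6,7,10,11,12,13,14,15,16}
P Δ R = {4,7,8,9,10,15,16}
Q^c ∪ (P Δ R) = {1,2,3,4,5,6,7,8,9,10,11,12,13,14,15,16}
((P Δ Q) ∪ ((Q ∩ R) Δ R)) ∩ (Q^c ∪ (P Δ R)) = {2,3,4,5,6,7,8,10,11,12,14,15,16}
Q ∪ R = {2,3,4,5,6,7,8,9,10,11,12,14}
(Q ∪ R) ∪ P = {2,3,4,5,6,7,8,9,10,11,12,14,15,16}
((Q ∪ R) ∪ P) − Q = {2,3,4,5,6,7,10,11,12,14,15,16}
Q Δ (((Q ∪ R) ∪ P) − Q) = {2,3,4,5,6,7,8,9,10,11,12,14,15,16}
Q ∪ (Q Δ (((Q ∪ R) ∪ P) − Q)) = {2,3,4,5,6,7,8,9,10,11,12,14,15,16}
2 lies in both, so they are not disjoint.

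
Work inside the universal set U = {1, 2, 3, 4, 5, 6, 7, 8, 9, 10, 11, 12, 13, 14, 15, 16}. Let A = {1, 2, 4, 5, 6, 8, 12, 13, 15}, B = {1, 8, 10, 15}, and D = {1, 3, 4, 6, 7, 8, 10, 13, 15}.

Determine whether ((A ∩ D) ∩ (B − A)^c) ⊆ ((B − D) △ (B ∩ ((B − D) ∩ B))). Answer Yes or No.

No

A ∩ D = {1, 4, 6, 8, 13, 15}
B − A = {10}
(B − A)^c = {1, 2, 3, 4, 5, 6, 7, 8, 9, 11, 12, 13, 14, 15, 16}
(A ∩ D) ∩ (B − A)^c = {1, 4, 6, 8, 13, 15}
B − D = {}
(B − D) ∩ B = {}
B ∩ ((B − D) ∩ B) = {}
(B − D) △ (B ∩ ((B − D) ∩ B)) = {}
1 ∈ (A ∩ D) ∩ (B − A)^c but 1 ∉ (B − D) △ (B ∩ ((B − D) ∩ B)), so the inclusion fails.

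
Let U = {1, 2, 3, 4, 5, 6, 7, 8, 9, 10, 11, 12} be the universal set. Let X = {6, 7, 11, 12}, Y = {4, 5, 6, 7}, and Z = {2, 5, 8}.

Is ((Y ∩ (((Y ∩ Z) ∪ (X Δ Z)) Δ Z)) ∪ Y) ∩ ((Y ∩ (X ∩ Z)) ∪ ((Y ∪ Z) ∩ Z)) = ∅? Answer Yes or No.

No

Y ∩ Z = {5}
X Δ Z = {2, 5, 6, 7, 8, 11, 12}
(Y ∩ Z) ∪ (X Δ Z) = {2, 5, 6, 7, 8, 11, 12}
((Y ∩ Z) ∪ (X Δ Z)) Δ Z = {6, 7, 11, 12}
Y ∩ (((Y ∩ Z) ∪ (X Δ Z)) Δ Z) = {6, 7}
(Y ∩ (((Y ∩ Z) ∪ (X Δ Z)) Δ Z)) ∪ Y = {4, 5, 6, 7}
X ∩ Z = {}
Y ∩ (X ∩ Z) = {}
Y ∪ Z = {2, 4, 5, 6, 7, 8}
(Y ∪ Z) ∩ Z = {2, 5, 8}
(Y ∩ (X ∩ Z)) ∪ ((Y ∪ Z) ∩ Z) = {2, 5, 8}
5 lies in both, so they are not disjoint.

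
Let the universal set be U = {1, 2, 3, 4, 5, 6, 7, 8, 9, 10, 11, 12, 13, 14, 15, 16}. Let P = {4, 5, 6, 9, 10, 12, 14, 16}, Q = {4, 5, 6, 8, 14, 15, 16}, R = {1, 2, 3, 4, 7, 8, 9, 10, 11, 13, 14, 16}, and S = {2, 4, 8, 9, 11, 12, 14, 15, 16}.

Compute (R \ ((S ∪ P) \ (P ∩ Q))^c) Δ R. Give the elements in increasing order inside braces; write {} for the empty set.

{1, 3, 4, 7, 13, 14, 16}

S ∪ P = {2, 4, 5, 6, 8, 9, 10, 11, 12, 14, 15, 16}
P ∩ Q = {4, 5, 6, 14, 16}
(S ∪ P) \ (P ∩ Q) = {2, 8, 9, 10, 11, 12, 15}
((S ∪ P) \ (P ∩ Q))^c = {1, 3, 4, 5, 6, 7, 13, 14, 16}
R \ ((S ∪ P) \ (P ∩ Q))^c = {2, 8, 9, 10, 11}
(R \ ((S ∪ P) \ (P ∩ Q))^c) Δ R = {1, 3, 4, 7, 13, 14, 16}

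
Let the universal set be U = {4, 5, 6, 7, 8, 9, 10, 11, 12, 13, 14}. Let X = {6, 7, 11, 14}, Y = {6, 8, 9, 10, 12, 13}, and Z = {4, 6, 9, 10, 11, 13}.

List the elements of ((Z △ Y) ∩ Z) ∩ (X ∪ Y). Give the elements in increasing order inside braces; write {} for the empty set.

Z △ Y = {4, 8, 11, 12}
(Z △ Y) ∩ Z = {4, 11}
X ∪ Y = {6, 7, 8, 9, 10, 11, 12, 13, 14}
((Z △ Y) ∩ Z) ∩ (X ∪ Y) = {11}

{11}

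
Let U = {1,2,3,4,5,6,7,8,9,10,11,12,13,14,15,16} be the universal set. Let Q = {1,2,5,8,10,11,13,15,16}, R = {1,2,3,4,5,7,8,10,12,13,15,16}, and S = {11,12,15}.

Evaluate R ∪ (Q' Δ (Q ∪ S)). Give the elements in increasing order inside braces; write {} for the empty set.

Q' = {3,4,6,7,9,12,14}
Q ∪ S = {1,2,5,8,10,11,12,13,15,16}
Q' Δ (Q ∪ S) = {1,2,3,4,5,6,7,8,9,10,11,13,14,15,16}
R ∪ (Q' Δ (Q ∪ S)) = {1,2,3,4,5,6,7,8,9,10,11,12,13,14,15,16}

{1,2,3,4,5,6,7,8,9,10,11,12,13,14,15,16}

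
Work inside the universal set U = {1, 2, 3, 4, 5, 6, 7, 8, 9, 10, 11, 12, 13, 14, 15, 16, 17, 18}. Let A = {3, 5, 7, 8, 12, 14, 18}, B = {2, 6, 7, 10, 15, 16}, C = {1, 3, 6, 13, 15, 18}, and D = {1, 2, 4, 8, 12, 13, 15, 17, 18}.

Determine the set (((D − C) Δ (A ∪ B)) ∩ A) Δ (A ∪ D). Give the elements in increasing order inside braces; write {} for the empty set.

D − C = {2, 4, 8, 12, 17}
A ∪ B = {2, 3, 5, 6, 7, 8, 10, 12, 14, 15, 16, 18}
(D − C) Δ (A ∪ B) = {3, 4, 5, 6, 7, 10, 14, 15, 16, 17, 18}
((D − C) Δ (A ∪ B)) ∩ A = {3, 5, 7, 14, 18}
A ∪ D = {1, 2, 3, 4, 5, 7, 8, 12, 13, 14, 15, 17, 18}
(((D − C) Δ (A ∪ B)) ∩ A) Δ (A ∪ D) = {1, 2, 4, 8, 12, 13, 15, 17}

{1, 2, 4, 8, 12, 13, 15, 17}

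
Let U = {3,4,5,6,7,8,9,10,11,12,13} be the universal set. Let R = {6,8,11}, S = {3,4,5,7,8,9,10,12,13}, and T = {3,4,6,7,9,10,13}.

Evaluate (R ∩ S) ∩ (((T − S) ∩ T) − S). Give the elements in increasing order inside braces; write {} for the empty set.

R ∩ S = {8}
T − S = {6}
(T − S) ∩ T = {6}
((T − S) ∩ T) − S = {6}
(R ∩ S) ∩ (((T − S) ∩ T) − S) = {}

{}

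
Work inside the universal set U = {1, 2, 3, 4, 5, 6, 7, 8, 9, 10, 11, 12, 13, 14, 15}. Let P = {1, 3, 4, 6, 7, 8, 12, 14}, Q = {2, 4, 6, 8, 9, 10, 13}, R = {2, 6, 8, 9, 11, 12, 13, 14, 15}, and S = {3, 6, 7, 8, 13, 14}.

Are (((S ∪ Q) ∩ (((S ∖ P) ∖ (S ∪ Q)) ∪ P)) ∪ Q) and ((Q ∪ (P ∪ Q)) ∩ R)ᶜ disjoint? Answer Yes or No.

No

S ∪ Q = {2, 3, 4, 6, 7, 8, 9, 10, 13, 14}
S ∖ P = {13}
(S ∖ P) ∖ (S ∪ Q) = {}
((S ∖ P) ∖ (S ∪ Q)) ∪ P = {1, 3, 4, 6, 7, 8, 12, 14}
(S ∪ Q) ∩ (((S ∖ P) ∖ (S ∪ Q)) ∪ P) = {3, 4, 6, 7, 8, 14}
((S ∪ Q) ∩ (((S ∖ P) ∖ (S ∪ Q)) ∪ P)) ∪ Q = {2, 3, 4, 6, 7, 8, 9, 10, 13, 14}
P ∪ Q = {1, 2, 3, 4, 6, 7, 8, 9, 10, 12, 13, 14}
Q ∪ (P ∪ Q) = {1, 2, 3, 4, 6, 7, 8, 9, 10, 12, 13, 14}
(Q ∪ (P ∪ Q)) ∩ R = {2, 6, 8, 9, 12, 13, 14}
((Q ∪ (P ∪ Q)) ∩ R)ᶜ = {1, 3, 4, 5, 7, 10, 11, 15}
3 lies in both, so they are not disjoint.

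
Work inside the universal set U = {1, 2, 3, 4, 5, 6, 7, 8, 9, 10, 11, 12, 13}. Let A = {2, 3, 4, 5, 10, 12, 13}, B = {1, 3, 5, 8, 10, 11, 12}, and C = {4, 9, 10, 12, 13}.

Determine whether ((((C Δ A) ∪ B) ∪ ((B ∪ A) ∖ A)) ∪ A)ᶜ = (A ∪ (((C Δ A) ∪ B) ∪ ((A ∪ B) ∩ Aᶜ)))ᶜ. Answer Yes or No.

C Δ A = {2, 3, 5, 9}
(C Δ A) ∪ B = {1, 2, 3, 5, 8, 9, 10, 11, 12}
B ∪ A = {1, 2, 3, 4, 5, 8, 10, 11, 12, 13}
(B ∪ A) ∖ A = {1, 8, 11}
((C Δ A) ∪ B) ∪ ((B ∪ A) ∖ A) = {1, 2, 3, 5, 8, 9, 10, 11, 12}
(((C Δ A) ∪ B) ∪ ((B ∪ A) ∖ A)) ∪ A = {1, 2, 3, 4, 5, 8, 9, 10, 11, 12, 13}
((((C Δ A) ∪ B) ∪ ((B ∪ A) ∖ A)) ∪ A)ᶜ = {6, 7}
A ∪ B = {1, 2, 3, 4, 5, 8, 10, 11, 12, 13}
Aᶜ = {1, 6, 7, 8, 9, 11}
(A ∪ B) ∩ Aᶜ = {1, 8, 11}
((C Δ A) ∪ B) ∪ ((A ∪ B) ∩ Aᶜ) = {1, 2, 3, 5, 8, 9, 10, 11, 12}
A ∪ (((C Δ A) ∪ B) ∪ ((A ∪ B) ∩ Aᶜ)) = {1, 2, 3, 4, 5, 8, 9, 10, 11, 12, 13}
(A ∪ (((C Δ A) ∪ B) ∪ ((A ∪ B) ∩ Aᶜ)))ᶜ = {6, 7}
Both equal {6, 7}, so ((((C Δ A) ∪ B) ∪ ((B ∪ A) ∖ A)) ∪ A)ᶜ = (A ∪ (((C Δ A) ∪ B) ∪ ((A ∪ B) ∩ Aᶜ)))ᶜ.

Yes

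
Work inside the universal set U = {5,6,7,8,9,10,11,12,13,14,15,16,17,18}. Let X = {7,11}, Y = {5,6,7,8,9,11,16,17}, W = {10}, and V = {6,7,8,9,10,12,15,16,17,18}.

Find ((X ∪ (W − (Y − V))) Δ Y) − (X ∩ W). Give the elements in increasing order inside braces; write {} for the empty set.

{5,6,8,9,10,16,17}

Y − V = {5,11}
W − (Y − V) = {10}
X ∪ (W − (Y − V)) = {7,10,11}
(X ∪ (W − (Y − V))) Δ Y = {5,6,8,9,10,16,17}
X ∩ W = {}
((X ∪ (W − (Y − V))) Δ Y) − (X ∩ W) = {5,6,8,9,10,16,17}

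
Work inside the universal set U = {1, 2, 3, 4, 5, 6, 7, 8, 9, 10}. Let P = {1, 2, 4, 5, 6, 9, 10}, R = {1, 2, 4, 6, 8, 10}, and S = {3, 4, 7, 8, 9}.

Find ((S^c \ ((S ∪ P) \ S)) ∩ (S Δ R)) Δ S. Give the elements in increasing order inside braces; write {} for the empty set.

S^c = {1, 2, 5, 6, 10}
S ∪ P = {1, 2, 3, 4, 5, 6, 7, 8, 9, 10}
(S ∪ P) \ S = {1, 2, 5, 6, 10}
S^c \ ((S ∪ P) \ S) = {}
S Δ R = {1, 2, 3, 6, 7, 9, 10}
(S^c \ ((S ∪ P) \ S)) ∩ (S Δ R) = {}
((S^c \ ((S ∪ P) \ S)) ∩ (S Δ R)) Δ S = {3, 4, 7, 8, 9}

{3, 4, 7, 8, 9}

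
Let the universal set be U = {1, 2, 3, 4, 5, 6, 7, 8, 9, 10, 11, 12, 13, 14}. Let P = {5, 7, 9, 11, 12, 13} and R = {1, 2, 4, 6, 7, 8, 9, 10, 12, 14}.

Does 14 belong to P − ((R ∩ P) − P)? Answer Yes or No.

No

14 ∈ R and 14 ∉ P, so 14 ∉ R ∩ P
14 ∉ (R ∩ P) and 14 ∉ P, so 14 ∉ (R ∩ P) − P
14 ∉ P and 14 ∉ ((R ∩ P) − P), so 14 ∉ P − ((R ∩ P) − P)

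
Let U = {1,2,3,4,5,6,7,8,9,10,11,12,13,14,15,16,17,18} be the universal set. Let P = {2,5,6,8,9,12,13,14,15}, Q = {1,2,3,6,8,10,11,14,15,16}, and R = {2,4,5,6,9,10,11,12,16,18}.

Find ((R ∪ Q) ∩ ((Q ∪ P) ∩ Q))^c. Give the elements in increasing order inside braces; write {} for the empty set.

R ∪ Q = {1,2,3,4,5,6,8,9,10,11,12,14,15,16,18}
Q ∪ P = {1,2,3,5,6,8,9,10,11,12,13,14,15,16}
(Q ∪ P) ∩ Q = {1,2,3,6,8,10,11,14,15,16}
(R ∪ Q) ∩ ((Q ∪ P) ∩ Q) = {1,2,3,6,8,10,11,14,15,16}
((R ∪ Q) ∩ ((Q ∪ P) ∩ Q))^c = {4,5,7,9,12,13,17,18}

{4,5,7,9,12,13,17,18}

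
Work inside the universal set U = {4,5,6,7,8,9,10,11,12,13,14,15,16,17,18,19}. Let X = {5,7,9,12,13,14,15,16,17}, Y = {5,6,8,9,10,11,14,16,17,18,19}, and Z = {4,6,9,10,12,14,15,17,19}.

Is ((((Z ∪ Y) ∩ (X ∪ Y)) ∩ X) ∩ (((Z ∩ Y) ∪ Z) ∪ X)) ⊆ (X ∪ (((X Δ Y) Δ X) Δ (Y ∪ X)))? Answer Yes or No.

Yes

Z ∪ Y = {4,5,6,8,9,10,11,12,14,15,16,17,18,19}
X ∪ Y = {5,6,7,8,9,10,11,12,13,14,15,16,17,18,19}
(Z ∪ Y) ∩ (X ∪ Y) = {5,6,8,9,10,11,12,14,15,16,17,18,19}
((Z ∪ Y) ∩ (X ∪ Y)) ∩ X = {5,9,12,14,15,16,17}
Z ∩ Y = {6,9,10,14,17,19}
(Z ∩ Y) ∪ Z = {4,6,9,10,12,14,15,17,19}
((Z ∩ Y) ∪ Z) ∪ X = {4,5,6,7,9,10,12,13,14,15,16,17,19}
(((Z ∪ Y) ∩ (X ∪ Y)) ∩ X) ∩ (((Z ∩ Y) ∪ Z) ∪ X) = {5,9,12,14,15,16,17}
X Δ Y = {6,7,8,10,11,12,13,15,18,19}
(X Δ Y) Δ X = {5,6,8,9,10,11,14,16,17,18,19}
Y ∪ X = {5,6,7,8,9,10,11,12,13,14,15,16,17,18,19}
((X Δ Y) Δ X) Δ (Y ∪ X) = {7,12,13,15}
X ∪ (((X Δ Y) Δ X) Δ (Y ∪ X)) = {5,7,9,12,13,14,15,16,17}
Every element of {5,9,12,14,15,16,17} is in {5,7,9,12,13,14,15,16,17}, so (((Z ∪ Y) ∩ (X ∪ Y)) ∩ X) ∩ (((Z ∩ Y) ∪ Z) ∪ X) ⊆ X ∪ (((X Δ Y) Δ X) Δ (Y ∪ X)).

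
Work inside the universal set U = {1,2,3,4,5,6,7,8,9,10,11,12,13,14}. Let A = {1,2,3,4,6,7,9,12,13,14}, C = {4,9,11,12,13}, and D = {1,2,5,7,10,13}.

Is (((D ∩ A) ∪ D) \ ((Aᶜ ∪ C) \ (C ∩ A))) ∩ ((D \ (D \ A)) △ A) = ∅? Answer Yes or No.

Yes

D ∩ A = {1,2,7,13}
(D ∩ A) ∪ D = {1,2,5,7,10,13}
Aᶜ = {5,8,10,11}
Aᶜ ∪ C = {4,5,8,9,10,11,12,13}
C ∩ A = {4,9,12,13}
(Aᶜ ∪ C) \ (C ∩ A) = {5,8,10,11}
((D ∩ A) ∪ D) \ ((Aᶜ ∪ C) \ (C ∩ A)) = {1,2,7,13}
D \ A = {5,10}
D \ (D \ A) = {1,2,7,13}
(D \ (D \ A)) △ A = {3,4,6,9,12,14}
{1,2,7,13} and {3,4,6,9,12,14} share no elements.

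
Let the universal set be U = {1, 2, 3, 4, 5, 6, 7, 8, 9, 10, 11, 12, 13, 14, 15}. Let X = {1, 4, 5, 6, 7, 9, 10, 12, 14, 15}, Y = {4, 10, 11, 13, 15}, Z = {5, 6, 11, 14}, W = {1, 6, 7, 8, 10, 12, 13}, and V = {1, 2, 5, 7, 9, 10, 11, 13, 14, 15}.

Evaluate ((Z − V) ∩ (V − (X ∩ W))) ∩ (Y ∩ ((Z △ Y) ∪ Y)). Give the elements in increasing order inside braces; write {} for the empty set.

Z − V = {6}
X ∩ W = {1, 6, 7, 10, 12}
V − (X ∩ W) = {2, 5, 9, 11, 13, 14, 15}
(Z − V) ∩ (V − (X ∩ W)) = {}
Z △ Y = {4, 5, 6, 10, 13, 14, 15}
(Z △ Y) ∪ Y = {4, 5, 6, 10, 11, 13, 14, 15}
Y ∩ ((Z △ Y) ∪ Y) = {4, 10, 11, 13, 15}
((Z − V) ∩ (V − (X ∩ W))) ∩ (Y ∩ ((Z △ Y) ∪ Y)) = {}

{}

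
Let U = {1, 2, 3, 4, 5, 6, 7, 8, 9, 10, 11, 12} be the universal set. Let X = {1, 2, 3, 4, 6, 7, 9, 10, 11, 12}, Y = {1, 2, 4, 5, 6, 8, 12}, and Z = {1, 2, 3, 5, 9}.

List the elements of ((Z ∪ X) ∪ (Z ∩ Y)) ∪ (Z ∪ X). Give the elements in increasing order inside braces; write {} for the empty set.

Z ∪ X = {1, 2, 3, 4, 5, 6, 7, 9, 10, 11, 12}
Z ∩ Y = {1, 2, 5}
(Z ∪ X) ∪ (Z ∩ Y) = {1, 2, 3, 4, 5, 6, 7, 9, 10, 11, 12}
((Z ∪ X) ∪ (Z ∩ Y)) ∪ (Z ∪ X) = {1, 2, 3, 4, 5, 6, 7, 9, 10, 11, 12}

{1, 2, 3, 4, 5, 6, 7, 9, 10, 11, 12}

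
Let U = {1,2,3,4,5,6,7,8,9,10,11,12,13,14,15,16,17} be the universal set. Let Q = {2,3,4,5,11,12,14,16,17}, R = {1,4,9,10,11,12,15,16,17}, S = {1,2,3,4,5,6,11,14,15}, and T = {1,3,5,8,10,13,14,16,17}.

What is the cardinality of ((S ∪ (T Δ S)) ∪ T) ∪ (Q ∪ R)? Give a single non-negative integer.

16

T Δ S = {2,4,6,8,10,11,13,15,16,17}
S ∪ (T Δ S) = {1,2,3,4,5,6,8,10,11,13,14,15,16,17}
(S ∪ (T Δ S)) ∪ T = {1,2,3,4,5,6,8,10,11,13,14,15,16,17}
Q ∪ R = {1,2,3,4,5,9,10,11,12,14,15,16,17}
((S ∪ (T Δ S)) ∪ T) ∪ (Q ∪ R) = {1,2,3,4,5,6,8,9,10,11,12,13,14,15,16,17}
|((S ∪ (T Δ S)) ∪ T) ∪ (Q ∪ R)| = 16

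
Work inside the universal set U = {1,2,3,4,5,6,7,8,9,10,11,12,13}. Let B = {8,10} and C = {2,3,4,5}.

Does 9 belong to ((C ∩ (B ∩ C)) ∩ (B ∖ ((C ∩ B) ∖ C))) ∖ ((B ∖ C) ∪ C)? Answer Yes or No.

9 ∉ B and 9 ∉ C, so 9 ∉ B ∩ C
9 ∉ C and 9 ∉ (B ∩ C), so 9 ∉ C ∩ (B ∩ C)
9 ∉ C and 9 ∉ B, so 9 ∉ C ∩ B
9 ∉ (C ∩ B) and 9 ∉ C, so 9 ∉ (C ∩ B) ∖ C
9 ∉ B and 9 ∉ ((C ∩ B) ∖ C), so 9 ∉ B ∖ ((C ∩ B) ∖ C)
9 ∉ (C ∩ (B ∩ C)) and 9 ∉ (B ∖ ((C ∩ B) ∖ C)), so 9 ∉ (C ∩ (B ∩ C)) ∩ (B ∖ ((C ∩ B) ∖ C))
9 ∉ B and 9 ∉ C, so 9 ∉ B ∖ C
9 ∉ (B ∖ C) and 9 ∉ C, so 9 ∉ (B ∖ C) ∪ C
9 ∉ ((C ∩ (B ∩ C)) ∩ (B ∖ ((C ∩ B) ∖ C))) and 9 ∉ ((B ∖ C) ∪ C), so 9 ∉ ((C ∩ (B ∩ C)) ∩ (B ∖ ((C ∩ B) ∖ C))) ∖ ((B ∖ C) ∪ C)

No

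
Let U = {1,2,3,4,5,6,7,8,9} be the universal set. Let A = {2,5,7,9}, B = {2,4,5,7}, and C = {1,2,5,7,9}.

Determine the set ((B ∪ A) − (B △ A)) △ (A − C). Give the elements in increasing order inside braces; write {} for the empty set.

{2,5,7}

B ∪ A = {2,4,5,7,9}
B △ A = {4,9}
(B ∪ A) − (B △ A) = {2,5,7}
A − C = {}
((B ∪ A) − (B △ A)) △ (A − C) = {2,5,7}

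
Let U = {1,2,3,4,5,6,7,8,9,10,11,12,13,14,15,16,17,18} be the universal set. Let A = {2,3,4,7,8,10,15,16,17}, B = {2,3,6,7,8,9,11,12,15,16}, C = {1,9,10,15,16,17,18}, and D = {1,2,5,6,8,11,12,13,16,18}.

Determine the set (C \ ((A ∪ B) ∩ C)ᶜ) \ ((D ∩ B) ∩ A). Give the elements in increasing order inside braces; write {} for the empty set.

{9,10,15,17}

A ∪ B = {2,3,4,6,7,8,9,10,11,12,15,16,17}
(A ∪ B) ∩ C = {9,10,15,16,17}
((A ∪ B) ∩ C)ᶜ = {1,2,3,4,5,6,7,8,11,12,13,14,18}
C \ ((A ∪ B) ∩ C)ᶜ = {9,10,15,16,17}
D ∩ B = {2,6,8,11,12,16}
(D ∩ B) ∩ A = {2,8,16}
(C \ ((A ∪ B) ∩ C)ᶜ) \ ((D ∩ B) ∩ A) = {9,10,15,17}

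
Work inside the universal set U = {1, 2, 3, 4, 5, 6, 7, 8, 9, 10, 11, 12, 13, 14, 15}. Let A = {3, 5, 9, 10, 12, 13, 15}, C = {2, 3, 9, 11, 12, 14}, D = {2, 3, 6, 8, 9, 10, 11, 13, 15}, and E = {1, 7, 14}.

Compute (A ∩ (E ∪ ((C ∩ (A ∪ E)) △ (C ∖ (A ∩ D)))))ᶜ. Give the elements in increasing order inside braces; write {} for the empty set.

{1, 2, 4, 5, 6, 7, 8, 10, 11, 12, 13, 14, 15}

A ∪ E = {1, 3, 5, 7, 9, 10, 12, 13, 14, 15}
C ∩ (A ∪ E) = {3, 9, 12, 14}
A ∩ D = {3, 9, 10, 13, 15}
C ∖ (A ∩ D) = {2, 11, 12, 14}
(C ∩ (A ∪ E)) △ (C ∖ (A ∩ D)) = {2, 3, 9, 11}
E ∪ ((C ∩ (A ∪ E)) △ (C ∖ (A ∩ D))) = {1, 2, 3, 7, 9, 11, 14}
A ∩ (E ∪ ((C ∩ (A ∪ E)) △ (C ∖ (A ∩ D)))) = {3, 9}
(A ∩ (E ∪ ((C ∩ (A ∪ E)) △ (C ∖ (A ∩ D)))))ᶜ = {1, 2, 4, 5, 6, 7, 8, 10, 11, 12, 13, 14, 15}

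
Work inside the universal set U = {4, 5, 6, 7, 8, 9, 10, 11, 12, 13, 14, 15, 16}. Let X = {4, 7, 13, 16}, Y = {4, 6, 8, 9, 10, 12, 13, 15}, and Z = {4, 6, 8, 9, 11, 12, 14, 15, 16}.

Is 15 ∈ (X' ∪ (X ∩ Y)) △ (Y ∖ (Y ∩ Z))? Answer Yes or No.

15 ∉ X, so 15 ∈ X'
15 ∉ X and 15 ∈ Y, so 15 ∉ X ∩ Y
15 ∈ X' and 15 ∉ (X ∩ Y), so 15 ∈ X' ∪ (X ∩ Y)
15 ∈ Y and 15 ∈ Z, so 15 ∈ Y ∩ Z
15 ∈ Y and 15 ∈ (Y ∩ Z), so 15 ∉ Y ∖ (Y ∩ Z)
15 ∈ (X' ∪ (X ∩ Y)) and 15 ∉ (Y ∖ (Y ∩ Z)), so 15 ∈ (X' ∪ (X ∩ Y)) △ (Y ∖ (Y ∩ Z))

Yes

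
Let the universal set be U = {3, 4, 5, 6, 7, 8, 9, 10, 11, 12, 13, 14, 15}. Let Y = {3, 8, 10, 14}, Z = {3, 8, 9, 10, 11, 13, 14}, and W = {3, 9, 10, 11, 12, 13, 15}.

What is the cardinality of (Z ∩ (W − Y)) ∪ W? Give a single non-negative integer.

W − Y = {9, 11, 12, 13, 15}
Z ∩ (W − Y) = {9, 11, 13}
(Z ∩ (W − Y)) ∪ W = {3, 9, 10, 11, 12, 13, 15}
|(Z ∩ (W − Y)) ∪ W| = 7

7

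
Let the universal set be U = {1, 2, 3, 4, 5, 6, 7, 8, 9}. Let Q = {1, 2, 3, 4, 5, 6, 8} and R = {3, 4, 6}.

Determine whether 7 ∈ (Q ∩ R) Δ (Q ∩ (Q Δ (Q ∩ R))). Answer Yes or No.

7 ∉ Q and 7 ∉ R, so 7 ∉ Q ∩ R
7 ∉ Q and 7 ∉ R, so 7 ∉ Q ∩ R
7 ∉ Q and 7 ∉ (Q ∩ R), so 7 ∉ Q Δ (Q ∩ R)
7 ∉ Q and 7 ∉ (Q Δ (Q ∩ R)), so 7 ∉ Q ∩ (Q Δ (Q ∩ R))
7 ∉ (Q ∩ R) and 7 ∉ (Q ∩ (Q Δ (Q ∩ R))), so 7 ∉ (Q ∩ R) Δ (Q ∩ (Q Δ (Q ∩ R)))

No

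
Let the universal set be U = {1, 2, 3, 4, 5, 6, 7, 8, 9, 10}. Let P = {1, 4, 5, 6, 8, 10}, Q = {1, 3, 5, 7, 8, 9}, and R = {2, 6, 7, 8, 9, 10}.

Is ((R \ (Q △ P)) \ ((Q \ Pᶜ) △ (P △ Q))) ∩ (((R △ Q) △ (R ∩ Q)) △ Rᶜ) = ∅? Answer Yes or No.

No

Q △ P = {3, 4, 6, 7, 9, 10}
R \ (Q △ P) = {2, 8}
Pᶜ = {2, 3, 7, 9}
Q \ Pᶜ = {1, 5, 8}
P △ Q = {3, 4, 6, 7, 9, 10}
(Q \ Pᶜ) △ (P △ Q) = {1, 3, 4, 5, 6, 7, 8, 9, 10}
(R \ (Q △ P)) \ ((Q \ Pᶜ) △ (P △ Q)) = {2}
R △ Q = {1, 2, 3, 5, 6, 10}
R ∩ Q = {7, 8, 9}
(R △ Q) △ (R ∩ Q) = {1, 2, 3, 5, 6, 7, 8, 9, 10}
Rᶜ = {1, 3, 4, 5}
((R △ Q) △ (R ∩ Q)) △ Rᶜ = {2, 4, 6, 7, 8, 9, 10}
2 lies in both, so they are not disjoint.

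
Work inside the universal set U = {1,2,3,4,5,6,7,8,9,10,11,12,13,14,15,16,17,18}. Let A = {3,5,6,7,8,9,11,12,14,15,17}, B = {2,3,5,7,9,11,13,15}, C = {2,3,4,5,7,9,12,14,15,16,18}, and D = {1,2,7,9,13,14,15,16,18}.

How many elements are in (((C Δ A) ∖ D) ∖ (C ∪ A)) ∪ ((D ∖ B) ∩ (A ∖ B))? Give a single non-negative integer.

C Δ A = {2,4,6,8,11,16,17,18}
(C Δ A) ∖ D = {4,6,8,11,17}
C ∪ A = {2,3,4,5,6,7,8,9,11,12,14,15,16,17,18}
((C Δ A) ∖ D) ∖ (C ∪ A) = {}
D ∖ B = {1,14,16,18}
A ∖ B = {6,8,12,14,17}
(D ∖ B) ∩ (A ∖ B) = {14}
(((C Δ A) ∖ D) ∖ (C ∪ A)) ∪ ((D ∖ B) ∩ (A ∖ B)) = {14}
|(((C Δ A) ∖ D) ∖ (C ∪ A)) ∪ ((D ∖ B) ∩ (A ∖ B))| = 1

1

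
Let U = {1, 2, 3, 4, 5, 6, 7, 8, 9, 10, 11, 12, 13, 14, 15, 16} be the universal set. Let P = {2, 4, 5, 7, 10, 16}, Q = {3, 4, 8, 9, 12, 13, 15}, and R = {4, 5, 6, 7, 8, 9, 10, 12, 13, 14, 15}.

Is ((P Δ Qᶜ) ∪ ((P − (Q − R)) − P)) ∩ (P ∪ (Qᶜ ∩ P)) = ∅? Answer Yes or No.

No

Qᶜ = {1, 2, 5, 6, 7, 10, 11, 14, 16}
P Δ Qᶜ = {1, 4, 6, 11, 14}
Q − R = {3}
P − (Q − R) = {2, 4, 5, 7, 10, 16}
(P − (Q − R)) − P = {}
(P Δ Qᶜ) ∪ ((P − (Q − R)) − P) = {1, 4, 6, 11, 14}
Qᶜ ∩ P = {2, 5, 7, 10, 16}
P ∪ (Qᶜ ∩ P) = {2, 4, 5, 7, 10, 16}
4 lies in both, so they are not disjoint.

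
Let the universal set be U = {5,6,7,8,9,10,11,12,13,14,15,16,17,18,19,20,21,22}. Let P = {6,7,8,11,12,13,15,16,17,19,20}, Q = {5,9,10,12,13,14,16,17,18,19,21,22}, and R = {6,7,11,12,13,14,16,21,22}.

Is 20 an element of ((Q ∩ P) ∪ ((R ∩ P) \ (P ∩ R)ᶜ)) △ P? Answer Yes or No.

20 ∉ Q and 20 ∈ P, so 20 ∉ Q ∩ P
20 ∉ R and 20 ∈ P, so 20 ∉ R ∩ P
20 ∈ P and 20 ∉ R, so 20 ∉ P ∩ R
20 ∈ (P ∩ R)ᶜ since 20 ∉ (P ∩ R)
20 ∉ (R ∩ P) and 20 ∈ (P ∩ R)ᶜ, so 20 ∉ (R ∩ P) \ (P ∩ R)ᶜ
20 ∉ (Q ∩ P) and 20 ∉ ((R ∩ P) \ (P ∩ R)ᶜ), so 20 ∉ (Q ∩ P) ∪ ((R ∩ P) \ (P ∩ R)ᶜ)
20 ∉ ((Q ∩ P) ∪ ((R ∩ P) \ (P ∩ R)ᶜ)) and 20 ∈ P, so 20 ∈ ((Q ∩ P) ∪ ((R ∩ P) \ (P ∩ R)ᶜ)) △ P

Yes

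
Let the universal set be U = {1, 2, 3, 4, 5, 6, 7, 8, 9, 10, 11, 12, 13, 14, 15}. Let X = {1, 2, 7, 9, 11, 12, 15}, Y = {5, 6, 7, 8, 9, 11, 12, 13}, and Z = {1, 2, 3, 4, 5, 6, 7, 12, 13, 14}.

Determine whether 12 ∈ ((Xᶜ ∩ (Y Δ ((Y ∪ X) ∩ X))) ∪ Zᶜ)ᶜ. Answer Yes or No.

Yes

12 ∈ X, so 12 ∉ Xᶜ
12 ∈ Y and 12 ∈ X, so 12 ∈ Y ∪ X
12 ∈ (Y ∪ X) and 12 ∈ X, so 12 ∈ (Y ∪ X) ∩ X
12 ∈ Y and 12 ∈ ((Y ∪ X) ∩ X), so 12 ∉ Y Δ ((Y ∪ X) ∩ X)
12 ∉ Xᶜ and 12 ∉ (Y Δ ((Y ∪ X) ∩ X)), so 12 ∉ Xᶜ ∩ (Y Δ ((Y ∪ X) ∩ X))
12 ∈ Z, so 12 ∉ Zᶜ
12 ∉ (Xᶜ ∩ (Y Δ ((Y ∪ X) ∩ X))) and 12 ∉ Zᶜ, so 12 ∉ (Xᶜ ∩ (Y Δ ((Y ∪ X) ∩ X))) ∪ Zᶜ
12 ∈ ((Xᶜ ∩ (Y Δ ((Y ∪ X) ∩ X))) ∪ Zᶜ)ᶜ since 12 ∉ ((Xᶜ ∩ (Y Δ ((Y ∪ X) ∩ X))) ∪ Zᶜ)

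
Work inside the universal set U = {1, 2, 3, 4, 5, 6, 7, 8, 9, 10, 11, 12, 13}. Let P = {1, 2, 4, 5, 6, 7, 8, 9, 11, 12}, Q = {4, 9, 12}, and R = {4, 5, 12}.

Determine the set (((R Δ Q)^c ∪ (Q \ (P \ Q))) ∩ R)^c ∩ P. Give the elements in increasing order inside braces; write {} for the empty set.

R Δ Q = {5, 9}
(R Δ Q)^c = {1, 2, 3, 4, 6, 7, 8, 10, 11, 12, 13}
P \ Q = {1, 2, 5, 6, 7, 8, 11}
Q \ (P \ Q) = {4, 9, 12}
(R Δ Q)^c ∪ (Q \ (P \ Q)) = {1, 2, 3, 4, 6, 7, 8, 9, 10, 11, 12, 13}
((R Δ Q)^c ∪ (Q \ (P \ Q))) ∩ R = {4, 12}
(((R Δ Q)^c ∪ (Q \ (P \ Q))) ∩ R)^c = {1, 2, 3, 5, 6, 7, 8, 9, 10, 11, 13}
(((R Δ Q)^c ∪ (Q \ (P \ Q))) ∩ R)^c ∩ P = {1, 2, 5, 6, 7, 8, 9, 11}

{1, 2, 5, 6, 7, 8, 9, 11}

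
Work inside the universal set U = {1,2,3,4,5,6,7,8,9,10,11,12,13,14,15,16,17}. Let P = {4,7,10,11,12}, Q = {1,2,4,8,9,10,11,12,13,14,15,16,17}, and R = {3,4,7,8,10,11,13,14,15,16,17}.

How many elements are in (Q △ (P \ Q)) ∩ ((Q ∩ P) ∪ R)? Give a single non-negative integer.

P \ Q = {7}
Q △ (P \ Q) = {1,2,4,7,8,9,10,11,12,13,14,15,16,17}
Q ∩ P = {4,10,11,12}
(Q ∩ P) ∪ R = {3,4,7,8,10,11,12,13,14,15,16,17}
(Q △ (P \ Q)) ∩ ((Q ∩ P) ∪ R) = {4,7,8,10,11,12,13,14,15,16,17}
|(Q △ (P \ Q)) ∩ ((Q ∩ P) ∪ R)| = 11

11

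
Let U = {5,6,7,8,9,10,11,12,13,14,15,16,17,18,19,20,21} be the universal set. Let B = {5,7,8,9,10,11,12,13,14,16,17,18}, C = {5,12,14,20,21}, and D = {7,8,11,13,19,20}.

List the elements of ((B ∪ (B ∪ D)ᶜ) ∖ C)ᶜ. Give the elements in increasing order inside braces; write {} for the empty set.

{5,12,14,19,20,21}

B ∪ D = {5,7,8,9,10,11,12,13,14,16,17,18,19,20}
(B ∪ D)ᶜ = {6,15,21}
B ∪ (B ∪ D)ᶜ = {5,6,7,8,9,10,11,12,13,14,15,16,17,18,21}
(B ∪ (B ∪ D)ᶜ) ∖ C = {6,7,8,9,10,11,13,15,16,17,18}
((B ∪ (B ∪ D)ᶜ) ∖ C)ᶜ = {5,12,14,19,20,21}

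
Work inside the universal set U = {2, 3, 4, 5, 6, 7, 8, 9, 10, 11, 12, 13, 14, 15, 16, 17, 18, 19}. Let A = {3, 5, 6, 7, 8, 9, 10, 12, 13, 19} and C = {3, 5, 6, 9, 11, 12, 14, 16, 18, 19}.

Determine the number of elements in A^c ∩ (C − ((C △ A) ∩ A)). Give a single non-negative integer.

4

A^c = {2, 4, 11, 14, 15, 16, 17, 18}
C △ A = {7, 8, 10, 11, 13, 14, 16, 18}
(C △ A) ∩ A = {7, 8, 10, 13}
C − ((C △ A) ∩ A) = {3, 5, 6, 9, 11, 12, 14, 16, 18, 19}
A^c ∩ (C − ((C △ A) ∩ A)) = {11, 14, 16, 18}
|A^c ∩ (C − ((C △ A) ∩ A))| = 4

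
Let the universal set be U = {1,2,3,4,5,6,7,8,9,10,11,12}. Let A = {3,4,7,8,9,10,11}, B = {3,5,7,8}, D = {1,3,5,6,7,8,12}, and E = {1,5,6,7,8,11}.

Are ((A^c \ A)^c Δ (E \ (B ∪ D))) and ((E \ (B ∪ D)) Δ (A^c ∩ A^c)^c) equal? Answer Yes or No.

Yes

A^c = {1,2,5,6,12}
A^c \ A = {1,2,5,6,12}
(A^c \ A)^c = {3,4,7,8,9,10,11}
B ∪ D = {1,3,5,6,7,8,12}
E \ (B ∪ D) = {11}
(A^c \ A)^c Δ (E \ (B ∪ D)) = {3,4,7,8,9,10}
A^c ∩ A^c = {1,2,5,6,12}
(A^c ∩ A^c)^c = {3,4,7,8,9,10,11}
(E \ (B ∪ D)) Δ (A^c ∩ A^c)^c = {3,4,7,8,9,10}
Both equal {3,4,7,8,9,10}, so (A^c \ A)^c Δ (E \ (B ∪ D)) = (E \ (B ∪ D)) Δ (A^c ∩ A^c)^c.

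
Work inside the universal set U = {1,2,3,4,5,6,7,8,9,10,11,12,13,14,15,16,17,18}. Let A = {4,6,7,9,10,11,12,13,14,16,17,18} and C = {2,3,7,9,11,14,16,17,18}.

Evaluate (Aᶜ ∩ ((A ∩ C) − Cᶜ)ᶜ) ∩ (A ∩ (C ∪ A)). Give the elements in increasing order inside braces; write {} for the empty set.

{}

Aᶜ = {1,2,3,5,8,15}
A ∩ C = {7,9,11,14,16,17,18}
Cᶜ = {1,4,5,6,8,10,12,13,15}
(A ∩ C) − Cᶜ = {7,9,11,14,16,17,18}
((A ∩ C) − Cᶜ)ᶜ = {1,2,3,4,5,6,8,10,12,13,15}
Aᶜ ∩ ((A ∩ C) − Cᶜ)ᶜ = {1,2,3,5,8,15}
C ∪ A = {2,3,4,6,7,9,10,11,12,13,14,16,17,18}
A ∩ (C ∪ A) = {4,6,7,9,10,11,12,13,14,16,17,18}
(Aᶜ ∩ ((A ∩ C) − Cᶜ)ᶜ) ∩ (A ∩ (C ∪ A)) = {}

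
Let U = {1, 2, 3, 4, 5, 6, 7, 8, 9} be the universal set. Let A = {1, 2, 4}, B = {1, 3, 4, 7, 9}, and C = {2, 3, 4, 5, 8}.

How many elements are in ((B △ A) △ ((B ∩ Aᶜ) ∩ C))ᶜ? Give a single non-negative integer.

B △ A = {2, 3, 7, 9}
Aᶜ = {3, 5, 6, 7, 8, 9}
B ∩ Aᶜ = {3, 7, 9}
(B ∩ Aᶜ) ∩ C = {3}
(B △ A) △ ((B ∩ Aᶜ) ∩ C) = {2, 7, 9}
((B △ A) △ ((B ∩ Aᶜ) ∩ C))ᶜ = {1, 3, 4, 5, 6, 8}
|((B △ A) △ ((B ∩ Aᶜ) ∩ C))ᶜ| = 6

6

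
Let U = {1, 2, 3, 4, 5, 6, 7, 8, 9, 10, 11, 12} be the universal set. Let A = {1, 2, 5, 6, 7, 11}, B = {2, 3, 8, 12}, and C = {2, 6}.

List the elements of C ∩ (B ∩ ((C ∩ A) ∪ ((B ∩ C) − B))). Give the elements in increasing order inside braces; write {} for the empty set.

C ∩ A = {2, 6}
B ∩ C = {2}
(B ∩ C) − B = {}
(C ∩ A) ∪ ((B ∩ C) − B) = {2, 6}
B ∩ ((C ∩ A) ∪ ((B ∩ C) − B)) = {2}
C ∩ (B ∩ ((C ∩ A) ∪ ((B ∩ C) − B))) = {2}

{2}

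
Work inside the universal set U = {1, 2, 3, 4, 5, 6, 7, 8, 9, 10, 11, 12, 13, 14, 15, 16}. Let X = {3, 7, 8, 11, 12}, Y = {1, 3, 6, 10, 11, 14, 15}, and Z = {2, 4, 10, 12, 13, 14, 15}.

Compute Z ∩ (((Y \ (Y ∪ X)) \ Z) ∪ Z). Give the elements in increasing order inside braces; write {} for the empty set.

{2, 4, 10, 12, 13, 14, 15}

Y ∪ X = {1, 3, 6, 7, 8, 10, 11, 12, 14, 15}
Y \ (Y ∪ X) = {}
(Y \ (Y ∪ X)) \ Z = {}
((Y \ (Y ∪ X)) \ Z) ∪ Z = {2, 4, 10, 12, 13, 14, 15}
Z ∩ (((Y \ (Y ∪ X)) \ Z) ∪ Z) = {2, 4, 10, 12, 13, 14, 15}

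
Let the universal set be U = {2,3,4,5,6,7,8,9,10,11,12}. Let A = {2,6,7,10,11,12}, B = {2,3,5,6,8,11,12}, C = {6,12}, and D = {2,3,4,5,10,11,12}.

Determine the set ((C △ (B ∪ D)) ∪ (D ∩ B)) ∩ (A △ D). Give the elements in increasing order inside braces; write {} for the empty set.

B ∪ D = {2,3,4,5,6,8,10,11,12}
C △ (B ∪ D) = {2,3,4,5,8,10,11}
D ∩ B = {2,3,5,11,12}
(C △ (B ∪ D)) ∪ (D ∩ B) = {2,3,4,5,8,10,11,12}
A △ D = {3,4,5,6,7}
((C △ (B ∪ D)) ∪ (D ∩ B)) ∩ (A △ D) = {3,4,5}

{3,4,5}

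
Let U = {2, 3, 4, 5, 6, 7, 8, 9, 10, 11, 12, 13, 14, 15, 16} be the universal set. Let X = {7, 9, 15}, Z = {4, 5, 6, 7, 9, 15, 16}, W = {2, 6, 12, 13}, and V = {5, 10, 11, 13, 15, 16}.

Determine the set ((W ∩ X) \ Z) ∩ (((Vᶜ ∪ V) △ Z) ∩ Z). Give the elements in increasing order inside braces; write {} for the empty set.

{}

W ∩ X = {}
(W ∩ X) \ Z = {}
Vᶜ = {2, 3, 4, 6, 7, 8, 9, 12, 14}
Vᶜ ∪ V = {2, 3, 4, 5, 6, 7, 8, 9, 10, 11, 12, 13, 14, 15, 16}
(Vᶜ ∪ V) △ Z = {2, 3, 8, 10, 11, 12, 13, 14}
((Vᶜ ∪ V) △ Z) ∩ Z = {}
((W ∩ X) \ Z) ∩ (((Vᶜ ∪ V) △ Z) ∩ Z) = {}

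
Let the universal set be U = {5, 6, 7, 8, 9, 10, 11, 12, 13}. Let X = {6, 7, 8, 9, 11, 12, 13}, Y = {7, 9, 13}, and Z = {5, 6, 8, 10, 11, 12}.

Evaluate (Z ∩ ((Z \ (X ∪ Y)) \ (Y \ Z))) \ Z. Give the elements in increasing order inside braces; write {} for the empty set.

{}

X ∪ Y = {6, 7, 8, 9, 11, 12, 13}
Z \ (X ∪ Y) = {5, 10}
Y \ Z = {7, 9, 13}
(Z \ (X ∪ Y)) \ (Y \ Z) = {5, 10}
Z ∩ ((Z \ (X ∪ Y)) \ (Y \ Z)) = {5, 10}
(Z ∩ ((Z \ (X ∪ Y)) \ (Y \ Z))) \ Z = {}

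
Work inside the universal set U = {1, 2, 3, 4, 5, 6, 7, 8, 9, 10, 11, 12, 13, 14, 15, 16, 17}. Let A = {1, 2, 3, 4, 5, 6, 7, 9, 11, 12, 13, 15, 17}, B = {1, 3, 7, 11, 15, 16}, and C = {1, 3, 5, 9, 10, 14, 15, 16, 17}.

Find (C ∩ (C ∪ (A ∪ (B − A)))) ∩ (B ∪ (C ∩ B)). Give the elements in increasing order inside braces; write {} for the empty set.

B − A = {16}
A ∪ (B − A) = {1, 2, 3, 4, 5, 6, 7, 9, 11, 12, 13, 15, 16, 17}
C ∪ (A ∪ (B − A)) = {1, 2, 3, 4, 5, 6, 7, 9, 10, 11, 12, 13, 14, 15, 16, 17}
C ∩ (C ∪ (A ∪ (B − A))) = {1, 3, 5, 9, 10, 14, 15, 16, 17}
C ∩ B = {1, 3, 15, 16}
B ∪ (C ∩ B) = {1, 3, 7, 11, 15, 16}
(C ∩ (C ∪ (A ∪ (B − A)))) ∩ (B ∪ (C ∩ B)) = {1, 3, 15, 16}

{1, 3, 15, 16}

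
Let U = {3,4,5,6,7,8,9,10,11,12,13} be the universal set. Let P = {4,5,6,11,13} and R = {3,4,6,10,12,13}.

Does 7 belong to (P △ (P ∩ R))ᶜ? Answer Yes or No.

Yes

7 ∉ P and 7 ∉ R, so 7 ∉ P ∩ R
7 ∉ P and 7 ∉ (P ∩ R), so 7 ∉ P △ (P ∩ R)
7 ∈ (P △ (P ∩ R))ᶜ since 7 ∉ (P △ (P ∩ R))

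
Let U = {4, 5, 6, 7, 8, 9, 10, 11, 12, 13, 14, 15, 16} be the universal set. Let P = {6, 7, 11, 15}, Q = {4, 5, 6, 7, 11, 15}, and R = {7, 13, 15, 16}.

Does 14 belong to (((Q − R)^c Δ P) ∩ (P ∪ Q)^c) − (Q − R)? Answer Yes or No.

14 ∉ Q and 14 ∉ R, so 14 ∉ Q − R
14 ∈ (Q − R)^c since 14 ∉ (Q − R)
14 ∈ (Q − R)^c and 14 ∉ P, so 14 ∈ (Q − R)^c Δ P
14 ∉ P and 14 ∉ Q, so 14 ∉ P ∪ Q
14 ∈ (P ∪ Q)^c since 14 ∉ (P ∪ Q)
14 ∈ ((Q − R)^c Δ P) and 14 ∈ (P ∪ Q)^c, so 14 ∈ ((Q − R)^c Δ P) ∩ (P ∪ Q)^c
14 ∉ Q and 14 ∉ R, so 14 ∉ Q − R
14 ∈ (((Q − R)^c Δ P) ∩ (P ∪ Q)^c) and 14 ∉ (Q − R), so 14 ∈ (((Q − R)^c Δ P) ∩ (P ∪ Q)^c) − (Q − R)

Yes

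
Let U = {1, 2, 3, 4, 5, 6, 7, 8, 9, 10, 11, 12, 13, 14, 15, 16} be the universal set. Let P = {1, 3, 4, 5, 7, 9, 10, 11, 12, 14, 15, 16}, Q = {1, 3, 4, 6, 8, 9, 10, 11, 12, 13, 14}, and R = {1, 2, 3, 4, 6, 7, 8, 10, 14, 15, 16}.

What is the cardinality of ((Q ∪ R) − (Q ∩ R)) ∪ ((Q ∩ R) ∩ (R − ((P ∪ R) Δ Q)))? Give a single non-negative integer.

15

Q ∪ R = {1, 2, 3, 4, 6, 7, 8, 9, 10, 11, 12, 13, 14, 15, 16}
Q ∩ R = {1, 3, 4, 6, 8, 10, 14}
(Q ∪ R) − (Q ∩ R) = {2, 7, 9, 11, 12, 13, 15, 16}
P ∪ R = {1, 2, 3, 4, 5, 6, 7, 8, 9, 10, 11, 12, 14, 15, 16}
(P ∪ R) Δ Q = {2, 5, 7, 13, 15, 16}
R − ((P ∪ R) Δ Q) = {1, 3, 4, 6, 8, 10, 14}
(Q ∩ R) ∩ (R − ((P ∪ R) Δ Q)) = {1, 3, 4, 6, 8, 10, 14}
((Q ∪ R) − (Q ∩ R)) ∪ ((Q ∩ R) ∩ (R − ((P ∪ R) Δ Q))) = {1, 2, 3, 4, 6, 7, 8, 9, 10, 11, 12, 13, 14, 15, 16}
|((Q ∪ R) − (Q ∩ R)) ∪ ((Q ∩ R) ∩ (R − ((P ∪ R) Δ Q)))| = 15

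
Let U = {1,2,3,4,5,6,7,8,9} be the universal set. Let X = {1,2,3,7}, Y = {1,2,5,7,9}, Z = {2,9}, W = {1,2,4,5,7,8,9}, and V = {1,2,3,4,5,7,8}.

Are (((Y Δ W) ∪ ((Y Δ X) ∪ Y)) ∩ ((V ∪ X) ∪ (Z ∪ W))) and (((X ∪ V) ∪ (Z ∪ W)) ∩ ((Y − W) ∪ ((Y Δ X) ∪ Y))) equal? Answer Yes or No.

No

Y Δ W = {4,8}
Y Δ X = {3,5,9}
(Y Δ X) ∪ Y = {1,2,3,5,7,9}
(Y Δ W) ∪ ((Y Δ X) ∪ Y) = {1,2,3,4,5,7,8,9}
V ∪ X = {1,2,3,4,5,7,8}
Z ∪ W = {1,2,4,5,7,8,9}
(V ∪ X) ∪ (Z ∪ W) = {1,2,3,4,5,7,8,9}
((Y Δ W) ∪ ((Y Δ X) ∪ Y)) ∩ ((V ∪ X) ∪ (Z ∪ W)) = {1,2,3,4,5,7,8,9}
X ∪ V = {1,2,3,4,5,7,8}
(X ∪ V) ∪ (Z ∪ W) = {1,2,3,4,5,7,8,9}
Y − W = {}
(Y − W) ∪ ((Y Δ X) ∪ Y) = {1,2,3,5,7,9}
((X ∪ V) ∪ (Z ∪ W)) ∩ ((Y − W) ∪ ((Y Δ X) ∪ Y)) = {1,2,3,5,7,9}
4 ∈ ((Y Δ W) ∪ ((Y Δ X) ∪ Y)) ∩ ((V ∪ X) ∪ (Z ∪ W)) but 4 ∉ ((X ∪ V) ∪ (Z ∪ W)) ∩ ((Y − W) ∪ ((Y Δ X) ∪ Y)), so they differ.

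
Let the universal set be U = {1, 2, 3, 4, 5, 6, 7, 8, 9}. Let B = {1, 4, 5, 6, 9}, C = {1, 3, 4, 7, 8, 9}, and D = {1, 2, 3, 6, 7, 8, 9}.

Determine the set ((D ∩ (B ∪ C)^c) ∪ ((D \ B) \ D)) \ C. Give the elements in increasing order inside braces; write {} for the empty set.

{2}

B ∪ C = {1, 3, 4, 5, 6, 7, 8, 9}
(B ∪ C)^c = {2}
D ∩ (B ∪ C)^c = {2}
D \ B = {2, 3, 7, 8}
(D \ B) \ D = {}
(D ∩ (B ∪ C)^c) ∪ ((D \ B) \ D) = {2}
((D ∩ (B ∪ C)^c) ∪ ((D \ B) \ D)) \ C = {2}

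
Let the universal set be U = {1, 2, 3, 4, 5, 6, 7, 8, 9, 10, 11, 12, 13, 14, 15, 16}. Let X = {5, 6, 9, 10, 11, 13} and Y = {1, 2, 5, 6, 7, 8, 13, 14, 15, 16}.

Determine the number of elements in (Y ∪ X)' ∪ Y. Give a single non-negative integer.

13

Y ∪ X = {1, 2, 5, 6, 7, 8, 9, 10, 11, 13, 14, 15, 16}
(Y ∪ X)' = {3, 4, 12}
(Y ∪ X)' ∪ Y = {1, 2, 3, 4, 5, 6, 7, 8, 12, 13, 14, 15, 16}
|(Y ∪ X)' ∪ Y| = 13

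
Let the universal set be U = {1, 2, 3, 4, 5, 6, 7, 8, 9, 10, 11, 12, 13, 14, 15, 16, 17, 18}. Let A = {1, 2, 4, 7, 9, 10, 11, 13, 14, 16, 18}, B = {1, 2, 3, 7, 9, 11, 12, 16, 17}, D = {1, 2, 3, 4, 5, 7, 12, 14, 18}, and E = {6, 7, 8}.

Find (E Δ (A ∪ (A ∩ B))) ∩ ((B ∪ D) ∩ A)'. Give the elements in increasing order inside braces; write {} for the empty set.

A ∩ B = {1, 2, 7, 9, 11, 16}
A ∪ (A ∩ B) = {1, 2, 4, 7, 9, 10, 11, 13, 14, 16, 18}
E Δ (A ∪ (A ∩ B)) = {1, 2, 4, 6, 8, 9, 10, 11, 13, 14, 16, 18}
B ∪ D = {1, 2, 3, 4, 5, 7, 9, 11, 12, 14, 16, 17, 18}
(B ∪ D) ∩ A = {1, 2, 4, 7, 9, 11, 14, 16, 18}
((B ∪ D) ∩ A)' = {3, 5, 6, 8, 10, 12, 13, 15, 17}
(E Δ (A ∪ (A ∩ B))) ∩ ((B ∪ D) ∩ A)' = {6, 8, 10, 13}

{6, 8, 10, 13}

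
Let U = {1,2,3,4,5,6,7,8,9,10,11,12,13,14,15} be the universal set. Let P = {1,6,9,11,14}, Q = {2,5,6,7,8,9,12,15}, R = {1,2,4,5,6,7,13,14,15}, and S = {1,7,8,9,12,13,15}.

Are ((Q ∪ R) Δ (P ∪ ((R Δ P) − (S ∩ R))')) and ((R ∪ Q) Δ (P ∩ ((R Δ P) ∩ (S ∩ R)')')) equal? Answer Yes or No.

No

Q ∪ R = {1,2,4,5,6,7,8,9,12,13,14,15}
R Δ P = {2,4,5,7,9,11,13,15}
S ∩ R = {1,7,13,15}
(R Δ P) − (S ∩ R) = {2,4,5,9,11}
((R Δ P) − (S ∩ R))' = {1,3,6,7,8,10,12,13,14,15}
P ∪ ((R Δ P) − (S ∩ R))' = {1,3,6,7,8,9,10,11,12,13,14,15}
(Q ∪ R) Δ (P ∪ ((R Δ P) − (S ∩ R))') = {2,3,4,5,10,11}
R ∪ Q = {1,2,4,5,6,7,8,9,12,13,14,15}
(S ∩ R)' = {2,3,4,5,6,8,9,10,11,12,14}
(R Δ P) ∩ (S ∩ R)' = {2,4,5,9,11}
((R Δ P) ∩ (S ∩ R)')' = {1,3,6,7,8,10,12,13,14,15}
P ∩ ((R Δ P) ∩ (S ∩ R)')' = {1,6,14}
(R ∪ Q) Δ (P ∩ ((R Δ P) ∩ (S ∩ R)')') = {2,4,5,7,8,9,12,13,15}
3 ∈ (Q ∪ R) Δ (P ∪ ((R Δ P) − (S ∩ R))') but 3 ∉ (R ∪ Q) Δ (P ∩ ((R Δ P) ∩ (S ∩ R)')'), so they differ.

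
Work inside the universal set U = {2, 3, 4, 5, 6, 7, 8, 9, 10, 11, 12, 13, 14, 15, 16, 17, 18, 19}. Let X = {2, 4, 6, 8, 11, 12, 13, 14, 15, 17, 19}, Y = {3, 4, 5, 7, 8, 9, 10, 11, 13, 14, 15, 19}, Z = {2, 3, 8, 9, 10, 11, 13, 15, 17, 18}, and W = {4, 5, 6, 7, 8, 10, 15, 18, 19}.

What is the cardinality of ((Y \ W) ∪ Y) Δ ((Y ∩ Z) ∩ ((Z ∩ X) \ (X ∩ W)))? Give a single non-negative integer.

Y \ W = {3, 9, 11, 13, 14}
(Y \ W) ∪ Y = {3, 4, 5, 7, 8, 9, 10, 11, 13, 14, 15, 19}
Y ∩ Z = {3, 8, 9, 10, 11, 13, 15}
Z ∩ X = {2, 8, 11, 13, 15, 17}
X ∩ W = {4, 6, 8, 15, 19}
(Z ∩ X) \ (X ∩ W) = {2, 11, 13, 17}
(Y ∩ Z) ∩ ((Z ∩ X) \ (X ∩ W)) = {11, 13}
((Y \ W) ∪ Y) Δ ((Y ∩ Z) ∩ ((Z ∩ X) \ (X ∩ W))) = {3, 4, 5, 7, 8, 9, 10, 14, 15, 19}
|((Y \ W) ∪ Y) Δ ((Y ∩ Z) ∩ ((Z ∩ X) \ (X ∩ W)))| = 10

10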